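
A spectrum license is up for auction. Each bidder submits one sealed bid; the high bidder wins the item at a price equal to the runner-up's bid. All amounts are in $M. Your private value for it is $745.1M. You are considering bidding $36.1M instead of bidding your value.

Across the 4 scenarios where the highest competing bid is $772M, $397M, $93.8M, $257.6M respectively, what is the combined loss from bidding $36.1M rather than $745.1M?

The deviation costs you only when the competing bid falls strictly between $36.1M and $745.1M; elsewhere both bids give the same outcome.
$772M: outcomes coincide → loss $0M.
$397M: truthful payoff $348.1M, deviation payoff $0M → loss $348.1M.
$93.8M: truthful payoff $651.3M, deviation payoff $0M → loss $651.3M.
$257.6M: truthful payoff $487.5M, deviation payoff $0M → loss $487.5M.
Total loss = $348.1M + $651.3M + $487.5M = $1486.9M.
Truthful bidding weakly dominates here: raising your bid can only win items priced above your value, and lowering it can only forfeit items priced below.

$1486.9M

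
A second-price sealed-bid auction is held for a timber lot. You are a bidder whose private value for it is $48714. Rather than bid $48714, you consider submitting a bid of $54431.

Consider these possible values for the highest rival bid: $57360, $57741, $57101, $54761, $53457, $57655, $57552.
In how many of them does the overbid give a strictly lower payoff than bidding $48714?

The deviation hurts exactly when the highest competing bid lies strictly between $48714 and $54431 — overbidding then wins at a price above your value.
$57360: above both → same outcome either way.
$57741: above both → same outcome either way.
$57101: above both → same outcome either way.
$54761: above both → same outcome either way.
$53457: inside the interval → strictly worse (loss $4743).
$57655: above both → same outcome either way.
$57552: above both → same outcome either way.
Count: 1.

1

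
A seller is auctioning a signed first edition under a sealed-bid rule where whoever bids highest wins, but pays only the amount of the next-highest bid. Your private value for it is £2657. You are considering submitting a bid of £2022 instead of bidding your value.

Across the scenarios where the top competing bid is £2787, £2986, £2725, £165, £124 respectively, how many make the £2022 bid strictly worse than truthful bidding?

0

The deviation hurts exactly when the highest competing bid lies strictly between £2022 and £2657 — underbidding then forfeits a profitable win.
£2787: above both → same outcome either way.
£2986: above both → same outcome either way.
£2725: above both → same outcome either way.
£165: below both → same outcome either way.
£124: below both → same outcome either way.
Count: 0.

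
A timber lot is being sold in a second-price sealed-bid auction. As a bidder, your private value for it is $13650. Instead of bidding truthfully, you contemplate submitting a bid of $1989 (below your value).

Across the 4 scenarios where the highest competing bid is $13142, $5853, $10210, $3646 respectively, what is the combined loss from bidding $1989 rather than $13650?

$21749

The deviation costs you only when the competing bid falls strictly between $1989 and $13650; elsewhere both bids give the same outcome.
$13142: truthful payoff $508, deviation payoff $0 → loss $508.
$5853: truthful payoff $7797, deviation payoff $0 → loss $7797.
$10210: truthful payoff $3440, deviation payoff $0 → loss $3440.
$3646: truthful payoff $10004, deviation payoff $0 → loss $10004.
Total loss = $508 + $7797 + $3440 + $10004 = $21749.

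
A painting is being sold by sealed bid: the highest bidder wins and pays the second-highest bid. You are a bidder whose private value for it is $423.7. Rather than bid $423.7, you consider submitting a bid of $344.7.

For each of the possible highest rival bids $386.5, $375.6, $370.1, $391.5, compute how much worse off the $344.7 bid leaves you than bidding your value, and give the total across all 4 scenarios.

The deviation costs you only when the competing bid falls strictly between $344.7 and $423.7; elsewhere both bids give the same outcome.
$386.5: truthful payoff $37.2, deviation payoff $0 → loss $37.2.
$375.6: truthful payoff $48.1, deviation payoff $0 → loss $48.1.
$370.1: truthful payoff $53.6, deviation payoff $0 → loss $53.6.
$391.5: truthful payoff $32.2, deviation payoff $0 → loss $32.2.
Total loss = $37.2 + $48.1 + $53.6 + $32.2 = $171.1.
In a second-price auction your bid sets only whether you win, not what you pay, so bidding your true value is weakly dominant.

$171.1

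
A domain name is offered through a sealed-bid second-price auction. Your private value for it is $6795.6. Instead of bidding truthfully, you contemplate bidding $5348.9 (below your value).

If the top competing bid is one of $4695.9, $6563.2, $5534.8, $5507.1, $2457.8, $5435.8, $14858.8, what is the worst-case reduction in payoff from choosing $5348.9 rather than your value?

$4695.9: same outcome either way → loss $0.
$6563.2: truthful gives $232.4, deviation gives $0 → loss $232.4.
$5534.8: truthful gives $1260.8, deviation gives $0 → loss $1260.8.
$5507.1: truthful gives $1288.5, deviation gives $0 → loss $1288.5.
$2457.8: same outcome either way → loss $0.
$5435.8: truthful gives $1359.8, deviation gives $0 → loss $1359.8.
$14858.8: same outcome either way → loss $0.
Maximum loss: $1359.8.

$1359.8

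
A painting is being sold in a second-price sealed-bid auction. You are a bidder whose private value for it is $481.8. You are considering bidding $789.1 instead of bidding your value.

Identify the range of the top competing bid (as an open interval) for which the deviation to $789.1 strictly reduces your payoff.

($481.8, $789.1)

If the competing bid is below $481.8, both bids win at the same price — no difference.
If it is above $789.1, both bids lose — no difference.
If it lies strictly between $481.8 and $789.1, bidding your value loses (payoff 0) while bidding $789.1 wins at a price above your value (payoff negative).
So the deviation strictly hurts on the open interval ($481.8, $789.1).
Because the price is fixed by the runner-up's bid, deviating from your value can only change a good outcome into a bad one — never the reverse.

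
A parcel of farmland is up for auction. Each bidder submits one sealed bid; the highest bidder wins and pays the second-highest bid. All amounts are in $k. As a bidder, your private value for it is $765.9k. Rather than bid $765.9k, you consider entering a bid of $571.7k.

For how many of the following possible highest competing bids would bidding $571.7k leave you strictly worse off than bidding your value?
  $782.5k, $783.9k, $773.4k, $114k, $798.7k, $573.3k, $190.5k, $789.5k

1

The deviation hurts exactly when the highest competing bid lies strictly between $571.7k and $765.9k — underbidding then forfeits a profitable win.
$782.5k: above both → same outcome either way.
$783.9k: above both → same outcome either way.
$773.4k: above both → same outcome either way.
$114k: below both → same outcome either way.
$798.7k: above both → same outcome either way.
$573.3k: inside the interval → strictly worse (loss $192.6k).
$190.5k: below both → same outcome either way.
$789.5k: above both → same outcome either way.
Count: 1.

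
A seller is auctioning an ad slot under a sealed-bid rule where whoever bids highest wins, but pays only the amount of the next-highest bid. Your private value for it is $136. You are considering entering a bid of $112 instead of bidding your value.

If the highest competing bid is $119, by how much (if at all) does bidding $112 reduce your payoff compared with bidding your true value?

$17

Bidding your value $136: you win (since $136 > $119) and pay $119. Payoff $17.
Bidding $112: you lose. Payoff $0.
The competing bid $119 lies between your shaded bid and your value, so underbidding forfeits an item you could have won at a profitable price.
Loss from deviating = $17 − ($0) = $17.
Truthful bidding weakly dominates here: raising your bid can only win items priced above your value, and lowering it can only forfeit items priced below.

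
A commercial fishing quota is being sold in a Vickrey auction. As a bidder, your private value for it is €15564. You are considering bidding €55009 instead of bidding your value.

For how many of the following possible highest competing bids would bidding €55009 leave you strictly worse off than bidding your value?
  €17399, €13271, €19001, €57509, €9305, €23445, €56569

The deviation hurts exactly when the highest competing bid lies strictly between €15564 and €55009 — overbidding then wins at a price above your value.
€17399: inside the interval → strictly worse (loss €1835).
€13271: below both → same outcome either way.
€19001: inside the interval → strictly worse (loss €3437).
€57509: above both → same outcome either way.
€9305: below both → same outcome either way.
€23445: inside the interval → strictly worse (loss €7881).
€56569: above both → same outcome either way.
Count: 3.

3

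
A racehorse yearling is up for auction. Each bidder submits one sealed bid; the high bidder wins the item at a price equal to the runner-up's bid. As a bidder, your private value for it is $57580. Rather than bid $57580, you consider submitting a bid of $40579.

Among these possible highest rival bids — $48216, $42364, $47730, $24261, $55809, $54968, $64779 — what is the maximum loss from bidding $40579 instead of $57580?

$48216: truthful gives $9364, deviation gives $0 → loss $9364.
$42364: truthful gives $15216, deviation gives $0 → loss $15216.
$47730: truthful gives $9850, deviation gives $0 → loss $9850.
$24261: same outcome either way → loss $0.
$55809: truthful gives $1771, deviation gives $0 → loss $1771.
$54968: truthful gives $2612, deviation gives $0 → loss $2612.
$64779: same outcome either way → loss $0.
Maximum loss: $15216.

$15216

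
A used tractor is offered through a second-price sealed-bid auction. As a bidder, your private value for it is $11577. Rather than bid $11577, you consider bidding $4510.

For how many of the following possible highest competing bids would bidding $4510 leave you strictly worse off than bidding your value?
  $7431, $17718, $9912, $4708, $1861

The deviation hurts exactly when the highest competing bid lies strictly between $4510 and $11577 — underbidding then forfeits a profitable win.
$7431: inside the interval → strictly worse (loss $4146).
$17718: above both → same outcome either way.
$9912: inside the interval → strictly worse (loss $1665).
$4708: inside the interval → strictly worse (loss $6869).
$1861: below both → same outcome either way.
Count: 3.

3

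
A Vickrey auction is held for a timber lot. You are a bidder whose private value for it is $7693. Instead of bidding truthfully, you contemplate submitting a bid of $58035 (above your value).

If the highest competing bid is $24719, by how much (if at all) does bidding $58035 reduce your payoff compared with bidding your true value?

$17026

Bidding your value $7693: you lose (since $7693 < $24719). Payoff $0.
Bidding $58035: you win and pay $24719. Payoff $7693 − $24719 = −$17026.
The competing bid $24719 lies between your value and your inflated bid, so overbidding wins an item priced above your value.
Loss from deviating = $0 − (−$17026) = $17026.
Truthful bidding weakly dominates here: raising your bid can only win items priced above your value, and lowering it can only forfeit items priced below.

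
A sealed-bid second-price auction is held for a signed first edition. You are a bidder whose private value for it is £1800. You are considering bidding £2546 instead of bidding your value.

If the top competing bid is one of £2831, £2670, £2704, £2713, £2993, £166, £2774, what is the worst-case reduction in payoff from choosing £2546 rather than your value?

£2831: same outcome either way → loss £0.
£2670: same outcome either way → loss £0.
£2704: same outcome either way → loss £0.
£2713: same outcome either way → loss £0.
£2993: same outcome either way → loss £0.
£166: same outcome either way → loss £0.
£2774: same outcome either way → loss £0.
Maximum loss: £0.

£0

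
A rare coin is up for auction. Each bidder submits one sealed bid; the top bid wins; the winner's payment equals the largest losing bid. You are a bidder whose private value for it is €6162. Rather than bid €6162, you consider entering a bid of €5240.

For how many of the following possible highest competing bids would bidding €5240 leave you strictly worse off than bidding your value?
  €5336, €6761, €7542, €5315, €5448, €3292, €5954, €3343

4

The deviation hurts exactly when the highest competing bid lies strictly between €5240 and €6162 — underbidding then forfeits a profitable win.
€5336: inside the interval → strictly worse (loss €826).
€6761: above both → same outcome either way.
€7542: above both → same outcome either way.
€5315: inside the interval → strictly worse (loss €847).
€5448: inside the interval → strictly worse (loss €714).
€3292: below both → same outcome either way.
€5954: inside the interval → strictly worse (loss €208).
€3343: below both → same outcome either way.
Count: 4.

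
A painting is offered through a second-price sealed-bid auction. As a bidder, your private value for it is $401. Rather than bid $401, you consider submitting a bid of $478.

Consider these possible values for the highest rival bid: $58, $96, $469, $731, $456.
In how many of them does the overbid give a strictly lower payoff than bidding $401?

The deviation hurts exactly when the highest competing bid lies strictly between $401 and $478 — overbidding then wins at a price above your value.
$58: below both → same outcome either way.
$96: below both → same outcome either way.
$469: inside the interval → strictly worse (loss $68).
$731: above both → same outcome either way.
$456: inside the interval → strictly worse (loss $55).
Count: 2.

2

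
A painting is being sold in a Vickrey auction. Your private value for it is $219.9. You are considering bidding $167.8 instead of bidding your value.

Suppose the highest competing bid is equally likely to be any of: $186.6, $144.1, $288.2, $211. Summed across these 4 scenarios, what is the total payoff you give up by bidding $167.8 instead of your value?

The deviation costs you only when the competing bid falls strictly between $167.8 and $219.9; elsewhere both bids give the same outcome.
$186.6: truthful payoff $33.3, deviation payoff $0 → loss $33.3.
$144.1: outcomes coincide → loss $0.
$288.2: outcomes coincide → loss $0.
$211: truthful payoff $8.9, deviation payoff $0 → loss $8.9.
Total loss = $33.3 + $8.9 = $42.2.

$42.2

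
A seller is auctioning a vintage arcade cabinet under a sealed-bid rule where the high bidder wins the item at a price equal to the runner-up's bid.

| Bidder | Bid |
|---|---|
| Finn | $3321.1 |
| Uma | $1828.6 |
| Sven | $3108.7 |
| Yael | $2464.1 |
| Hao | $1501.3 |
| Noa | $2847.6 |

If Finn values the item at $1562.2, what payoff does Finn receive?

Highest bid: Finn at $3321.1, so Finn wins.
Second-highest bid: Sven at $3108.7 — that is the price the winner pays.
Finn's payoff = value − price = $1562.2 − $3108.7 = −$1546.5.

−$1546.5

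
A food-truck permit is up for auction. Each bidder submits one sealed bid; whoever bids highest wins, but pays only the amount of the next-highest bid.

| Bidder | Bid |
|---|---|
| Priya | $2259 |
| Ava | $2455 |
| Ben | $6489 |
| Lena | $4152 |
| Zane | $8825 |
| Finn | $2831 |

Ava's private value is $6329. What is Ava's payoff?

$0

Highest bid: Zane at $8825, so Zane wins.
Second-highest bid: Ben at $6489 — that is the price the winner pays.
Ava did not win, so Ava pays nothing and receives nothing: payoff $0.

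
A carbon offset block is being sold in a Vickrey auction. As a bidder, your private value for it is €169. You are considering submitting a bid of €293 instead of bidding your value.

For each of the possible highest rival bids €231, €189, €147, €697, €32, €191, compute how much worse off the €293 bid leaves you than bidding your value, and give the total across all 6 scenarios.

The deviation costs you only when the competing bid falls strictly between €169 and €293; elsewhere both bids give the same outcome.
€231: truthful payoff €0, deviation payoff −€62 → loss €62.
€189: truthful payoff €0, deviation payoff −€20 → loss €20.
€147: outcomes coincide → loss €0.
€697: outcomes coincide → loss €0.
€32: outcomes coincide → loss €0.
€191: truthful payoff €0, deviation payoff −€22 → loss €22.
Total loss = €62 + €20 + €22 = €104.
Because the price is fixed by the runner-up's bid, deviating from your value can only change a good outcome into a bad one — never the reverse.

€104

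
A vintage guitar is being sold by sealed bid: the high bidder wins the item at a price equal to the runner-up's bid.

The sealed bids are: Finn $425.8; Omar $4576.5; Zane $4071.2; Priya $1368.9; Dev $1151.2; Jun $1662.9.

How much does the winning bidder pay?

$4071.2

Highest bid: Omar at $4576.5, so Omar wins.
Second-highest bid: Zane at $4071.2 — that is the price the winner pays.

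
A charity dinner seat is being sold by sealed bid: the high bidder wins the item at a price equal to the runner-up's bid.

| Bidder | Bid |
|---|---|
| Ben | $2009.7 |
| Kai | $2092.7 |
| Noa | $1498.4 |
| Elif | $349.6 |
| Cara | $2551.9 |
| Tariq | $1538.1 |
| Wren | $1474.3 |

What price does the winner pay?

$2092.7

Highest bid: Cara at $2551.9, so Cara wins.
Second-highest bid: Kai at $2092.7 — that is the price the winner pays.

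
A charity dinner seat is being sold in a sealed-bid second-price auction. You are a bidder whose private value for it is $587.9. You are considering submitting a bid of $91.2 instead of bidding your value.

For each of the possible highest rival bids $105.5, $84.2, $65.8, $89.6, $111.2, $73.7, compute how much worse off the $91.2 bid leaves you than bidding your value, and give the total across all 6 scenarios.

$959.1

The deviation costs you only when the competing bid falls strictly between $91.2 and $587.9; elsewhere both bids give the same outcome.
$105.5: truthful payoff $482.4, deviation payoff $0 → loss $482.4.
$84.2: outcomes coincide → loss $0.
$65.8: outcomes coincide → loss $0.
$89.6: outcomes coincide → loss $0.
$111.2: truthful payoff $476.7, deviation payoff $0 → loss $476.7.
$73.7: outcomes coincide → loss $0.
Total loss = $482.4 + $476.7 = $959.1.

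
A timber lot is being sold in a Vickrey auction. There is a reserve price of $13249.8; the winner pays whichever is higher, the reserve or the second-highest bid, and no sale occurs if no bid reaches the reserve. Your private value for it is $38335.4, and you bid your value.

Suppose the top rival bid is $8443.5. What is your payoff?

$25085.6

Your bid $38335.4 is the highest and exceeds the reserve.
Price = max(second-highest bid, reserve) = max($8443.5, $13249.8) = $13249.8.
Payoff = $38335.4 − $13249.8 = $25085.6.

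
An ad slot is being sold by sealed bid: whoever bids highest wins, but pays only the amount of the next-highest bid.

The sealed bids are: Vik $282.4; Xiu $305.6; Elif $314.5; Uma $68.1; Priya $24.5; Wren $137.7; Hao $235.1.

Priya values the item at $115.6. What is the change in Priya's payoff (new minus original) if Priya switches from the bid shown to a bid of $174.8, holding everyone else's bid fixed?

$0

The highest bid among the other bidders is $314.5; Priya's bid doesn't change that.
Original bid $24.5: Priya is not highest (top rival bid is $314.5); payoff $0.
Alternative bid $174.8: Priya is not highest (top rival bid is $314.5); payoff $0.
Change in payoff = $0 − ($0) = $0.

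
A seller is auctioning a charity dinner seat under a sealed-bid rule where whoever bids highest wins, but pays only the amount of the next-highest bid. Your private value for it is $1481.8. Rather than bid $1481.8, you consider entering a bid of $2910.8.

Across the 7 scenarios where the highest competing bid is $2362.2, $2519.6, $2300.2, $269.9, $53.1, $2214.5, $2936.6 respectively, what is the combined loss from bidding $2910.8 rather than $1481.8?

$3469.3

The deviation costs you only when the competing bid falls strictly between $1481.8 and $2910.8; elsewhere both bids give the same outcome.
$2362.2: truthful payoff $0, deviation payoff −$880.4 → loss $880.4.
$2519.6: truthful payoff $0, deviation payoff −$1037.8 → loss $1037.8.
$2300.2: truthful payoff $0, deviation payoff −$818.4 → loss $818.4.
$269.9: outcomes coincide → loss $0.
$53.1: outcomes coincide → loss $0.
$2214.5: truthful payoff $0, deviation payoff −$732.7 → loss $732.7.
$2936.6: outcomes coincide → loss $0.
Total loss = $880.4 + $1037.8 + $818.4 + $732.7 = $3469.3.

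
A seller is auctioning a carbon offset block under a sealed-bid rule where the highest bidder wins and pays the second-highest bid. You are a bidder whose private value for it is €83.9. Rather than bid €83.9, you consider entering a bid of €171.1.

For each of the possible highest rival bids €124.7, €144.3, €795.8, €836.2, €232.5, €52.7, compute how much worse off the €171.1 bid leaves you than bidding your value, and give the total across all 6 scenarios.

€101.2

The deviation costs you only when the competing bid falls strictly between €83.9 and €171.1; elsewhere both bids give the same outcome.
€124.7: truthful payoff €0, deviation payoff −€40.8 → loss €40.8.
€144.3: truthful payoff €0, deviation payoff −€60.4 → loss €60.4.
€795.8: outcomes coincide → loss €0.
€836.2: outcomes coincide → loss €0.
€232.5: outcomes coincide → loss €0.
€52.7: outcomes coincide → loss €0.
Total loss = €40.8 + €60.4 = €101.2.
Truthful bidding weakly dominates here: raising your bid can only win items priced above your value, and lowering it can only forfeit items priced below.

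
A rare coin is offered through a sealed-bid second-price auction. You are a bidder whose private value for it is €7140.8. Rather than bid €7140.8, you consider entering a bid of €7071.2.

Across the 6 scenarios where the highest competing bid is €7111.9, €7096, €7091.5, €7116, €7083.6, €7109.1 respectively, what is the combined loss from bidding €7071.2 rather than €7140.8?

€236.7

The deviation costs you only when the competing bid falls strictly between €7071.2 and €7140.8; elsewhere both bids give the same outcome.
€7111.9: truthful payoff €28.9, deviation payoff €0 → loss €28.9.
€7096: truthful payoff €44.8, deviation payoff €0 → loss €44.8.
€7091.5: truthful payoff €49.3, deviation payoff €0 → loss €49.3.
€7116: truthful payoff €24.8, deviation payoff €0 → loss €24.8.
€7083.6: truthful payoff €57.2, deviation payoff €0 → loss €57.2.
€7109.1: truthful payoff €31.7, deviation payoff €0 → loss €31.7.
Total loss = €28.9 + €44.8 + €49.3 + €24.8 + €57.2 + €31.7 = €236.7.
Truthful bidding weakly dominates here: raising your bid can only win items priced above your value, and lowering it can only forfeit items priced below.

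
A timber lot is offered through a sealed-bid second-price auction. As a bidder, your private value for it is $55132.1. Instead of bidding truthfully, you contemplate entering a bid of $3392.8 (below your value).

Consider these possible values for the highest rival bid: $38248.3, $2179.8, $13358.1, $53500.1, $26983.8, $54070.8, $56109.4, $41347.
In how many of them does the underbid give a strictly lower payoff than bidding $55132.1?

The deviation hurts exactly when the highest competing bid lies strictly between $3392.8 and $55132.1 — underbidding then forfeits a profitable win.
$38248.3: inside the interval → strictly worse (loss $16883.8).
$2179.8: below both → same outcome either way.
$13358.1: inside the interval → strictly worse (loss $41774).
$53500.1: inside the interval → strictly worse (loss $1632).
$26983.8: inside the interval → strictly worse (loss $28148.3).
$54070.8: inside the interval → strictly worse (loss $1061.3).
$56109.4: above both → same outcome either way.
$41347: inside the interval → strictly worse (loss $13785.1).
Count: 6.

6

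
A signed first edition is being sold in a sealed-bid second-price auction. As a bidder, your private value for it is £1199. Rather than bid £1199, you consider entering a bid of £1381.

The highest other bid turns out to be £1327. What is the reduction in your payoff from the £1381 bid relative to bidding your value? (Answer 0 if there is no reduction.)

£128

Bidding your value £1199: you lose (since £1199 < £1327). Payoff £0.
Bidding £1381: you win and pay £1327. Payoff £1199 − £1327 = −£128.
The competing bid £1327 lies between your value and your inflated bid, so overbidding wins an item priced above your value.
Loss from deviating = £0 − (−£128) = £128.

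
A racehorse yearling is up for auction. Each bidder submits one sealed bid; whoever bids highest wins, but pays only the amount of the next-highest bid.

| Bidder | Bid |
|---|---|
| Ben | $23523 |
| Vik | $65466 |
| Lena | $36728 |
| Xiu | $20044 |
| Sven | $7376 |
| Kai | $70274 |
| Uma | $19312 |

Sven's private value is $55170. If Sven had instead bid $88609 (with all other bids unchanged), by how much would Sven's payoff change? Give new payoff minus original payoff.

The highest bid among the other bidders is $70274; Sven's bid doesn't change that.
Original bid $7376: Sven is not highest (top rival bid is $70274); payoff $0.
Alternative bid $88609: Sven is highest, pays the top rival bid $70274; payoff $55170 − $70274 = −$15104.
Change in payoff = −$15104 − ($0) = −$15104.

−$15104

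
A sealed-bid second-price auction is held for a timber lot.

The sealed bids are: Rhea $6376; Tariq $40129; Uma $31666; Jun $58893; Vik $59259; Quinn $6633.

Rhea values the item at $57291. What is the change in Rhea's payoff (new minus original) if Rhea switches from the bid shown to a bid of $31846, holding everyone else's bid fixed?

The highest bid among the other bidders is $59259; Rhea's bid doesn't change that.
Original bid $6376: Rhea is not highest (top rival bid is $59259); payoff $0.
Alternative bid $31846: Rhea is not highest (top rival bid is $59259); payoff $0.
Change in payoff = $0 − ($0) = $0.

$0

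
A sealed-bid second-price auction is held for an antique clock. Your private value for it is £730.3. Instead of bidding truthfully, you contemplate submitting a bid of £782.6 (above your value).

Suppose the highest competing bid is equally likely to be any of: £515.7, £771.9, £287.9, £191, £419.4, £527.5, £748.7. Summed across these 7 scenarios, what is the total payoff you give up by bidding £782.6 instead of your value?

The deviation costs you only when the competing bid falls strictly between £730.3 and £782.6; elsewhere both bids give the same outcome.
£515.7: outcomes coincide → loss £0.
£771.9: truthful payoff £0, deviation payoff −£41.6 → loss £41.6.
£287.9: outcomes coincide → loss £0.
£191: outcomes coincide → loss £0.
£419.4: outcomes coincide → loss £0.
£527.5: outcomes coincide → loss £0.
£748.7: truthful payoff £0, deviation payoff −£18.4 → loss £18.4.
Total loss = £41.6 + £18.4 = £60.

£60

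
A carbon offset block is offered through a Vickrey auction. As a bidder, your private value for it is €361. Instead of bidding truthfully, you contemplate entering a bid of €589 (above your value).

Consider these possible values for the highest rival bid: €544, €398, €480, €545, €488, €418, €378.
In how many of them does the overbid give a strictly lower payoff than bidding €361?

The deviation hurts exactly when the highest competing bid lies strictly between €361 and €589 — overbidding then wins at a price above your value.
€544: inside the interval → strictly worse (loss €183).
€398: inside the interval → strictly worse (loss €37).
€480: inside the interval → strictly worse (loss €119).
€545: inside the interval → strictly worse (loss €184).
€488: inside the interval → strictly worse (loss €127).
€418: inside the interval → strictly worse (loss €57).
€378: inside the interval → strictly worse (loss €17).
Count: 7.

7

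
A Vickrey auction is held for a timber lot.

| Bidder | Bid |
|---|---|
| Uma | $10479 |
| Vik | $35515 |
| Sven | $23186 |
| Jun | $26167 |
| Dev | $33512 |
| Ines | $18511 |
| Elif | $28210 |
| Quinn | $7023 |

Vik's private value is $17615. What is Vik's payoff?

Highest bid: Vik at $35515, so Vik wins.
Second-highest bid: Dev at $33512 — that is the price the winner pays.
Vik's payoff = value − price = $17615 − $33512 = −$15897.

−$15897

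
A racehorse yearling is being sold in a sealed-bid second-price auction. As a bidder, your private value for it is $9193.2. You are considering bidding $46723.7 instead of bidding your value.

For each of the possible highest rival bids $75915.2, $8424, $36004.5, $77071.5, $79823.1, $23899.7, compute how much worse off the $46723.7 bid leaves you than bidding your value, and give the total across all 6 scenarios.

$41517.8

The deviation costs you only when the competing bid falls strictly between $9193.2 and $46723.7; elsewhere both bids give the same outcome.
$75915.2: outcomes coincide → loss $0.
$8424: outcomes coincide → loss $0.
$36004.5: truthful payoff $0, deviation payoff −$26811.3 → loss $26811.3.
$77071.5: outcomes coincide → loss $0.
$79823.1: outcomes coincide → loss $0.
$23899.7: truthful payoff $0, deviation payoff −$14706.5 → loss $14706.5.
Total loss = $26811.3 + $14706.5 = $41517.8.
Because the price is fixed by the runner-up's bid, deviating from your value can only change a good outcome into a bad one — never the reverse.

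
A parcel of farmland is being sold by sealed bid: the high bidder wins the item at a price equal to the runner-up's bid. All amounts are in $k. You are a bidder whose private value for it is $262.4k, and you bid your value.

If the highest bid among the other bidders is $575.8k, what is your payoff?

Your bid $262.4k is below the highest competing bid $575.8k, so you lose.
A losing bidder pays nothing and receives nothing: payoff = $0k.

$0k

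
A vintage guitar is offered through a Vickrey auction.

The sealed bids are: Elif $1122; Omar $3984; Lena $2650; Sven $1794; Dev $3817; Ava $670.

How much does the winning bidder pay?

$3817

Highest bid: Omar at $3984, so Omar wins.
Second-highest bid: Dev at $3817 — that is the price the winner pays.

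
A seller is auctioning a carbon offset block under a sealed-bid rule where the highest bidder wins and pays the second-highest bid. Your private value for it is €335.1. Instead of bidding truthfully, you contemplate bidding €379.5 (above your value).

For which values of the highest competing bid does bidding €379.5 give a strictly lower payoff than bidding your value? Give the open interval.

If the competing bid is below €335.1, both bids win at the same price — no difference.
If it is above €379.5, both bids lose — no difference.
If it lies strictly between €335.1 and €379.5, bidding your value loses (payoff 0) while bidding €379.5 wins at a price above your value (payoff negative).
So the deviation strictly hurts on the open interval (€335.1, €379.5).
Truthful bidding weakly dominates here: raising your bid can only win items priced above your value, and lowering it can only forfeit items priced below.

(€335.1, €379.5)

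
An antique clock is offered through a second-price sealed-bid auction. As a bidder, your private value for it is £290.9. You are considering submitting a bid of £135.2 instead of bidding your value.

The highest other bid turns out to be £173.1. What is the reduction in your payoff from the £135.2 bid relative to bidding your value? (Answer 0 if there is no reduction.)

Bidding your value £290.9: you win (since £290.9 > £173.1) and pay £173.1. Payoff £117.8.
Bidding £135.2: you lose. Payoff £0.
The competing bid £173.1 lies between your shaded bid and your value, so underbidding forfeits an item you could have won at a profitable price.
Loss from deviating = £117.8 − (£0) = £117.8.

£117.8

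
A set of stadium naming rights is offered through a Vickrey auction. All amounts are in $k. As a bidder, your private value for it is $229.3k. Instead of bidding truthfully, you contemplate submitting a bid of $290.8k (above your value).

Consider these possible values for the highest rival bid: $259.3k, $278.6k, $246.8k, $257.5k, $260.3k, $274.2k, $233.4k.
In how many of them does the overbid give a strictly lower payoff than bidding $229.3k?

7

The deviation hurts exactly when the highest competing bid lies strictly between $229.3k and $290.8k — overbidding then wins at a price above your value.
$259.3k: inside the interval → strictly worse (loss $30k).
$278.6k: inside the interval → strictly worse (loss $49.3k).
$246.8k: inside the interval → strictly worse (loss $17.5k).
$257.5k: inside the interval → strictly worse (loss $28.2k).
$260.3k: inside the interval → strictly worse (loss $31k).
$274.2k: inside the interval → strictly worse (loss $44.9k).
$233.4k: inside the interval → strictly worse (loss $4.1k).
Count: 7.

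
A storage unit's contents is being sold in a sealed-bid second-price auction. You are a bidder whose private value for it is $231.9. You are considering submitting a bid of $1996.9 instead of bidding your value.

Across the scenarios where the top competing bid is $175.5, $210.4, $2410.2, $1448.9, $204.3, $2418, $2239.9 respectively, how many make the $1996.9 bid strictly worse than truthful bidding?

The deviation hurts exactly when the highest competing bid lies strictly between $231.9 and $1996.9 — overbidding then wins at a price above your value.
$175.5: below both → same outcome either way.
$210.4: below both → same outcome either way.
$2410.2: above both → same outcome either way.
$1448.9: inside the interval → strictly worse (loss $1217).
$204.3: below both → same outcome either way.
$2418: above both → same outcome either way.
$2239.9: above both → same outcome either way.
Count: 1.

1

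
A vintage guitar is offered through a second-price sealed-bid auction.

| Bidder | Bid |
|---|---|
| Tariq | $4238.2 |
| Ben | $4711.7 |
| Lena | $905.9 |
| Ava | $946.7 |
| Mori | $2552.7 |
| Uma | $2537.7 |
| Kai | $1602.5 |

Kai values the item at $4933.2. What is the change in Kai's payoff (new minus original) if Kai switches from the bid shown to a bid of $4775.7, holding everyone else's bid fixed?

$221.5

The highest bid among the other bidders is $4711.7; Kai's bid doesn't change that.
Original bid $1602.5: Kai is not highest (top rival bid is $4711.7); payoff $0.
Alternative bid $4775.7: Kai is highest, pays the top rival bid $4711.7; payoff $4933.2 − $4711.7 = $221.5.
Change in payoff = $221.5 − ($0) = $221.5.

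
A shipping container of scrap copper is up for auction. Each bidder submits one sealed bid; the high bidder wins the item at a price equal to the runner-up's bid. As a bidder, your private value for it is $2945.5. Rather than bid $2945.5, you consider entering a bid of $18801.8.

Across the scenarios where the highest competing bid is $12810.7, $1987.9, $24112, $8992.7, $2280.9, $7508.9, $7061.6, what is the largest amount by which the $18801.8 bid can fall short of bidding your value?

$12810.7: truthful gives $0, deviation gives −$9865.2 → loss $9865.2.
$1987.9: same outcome either way → loss $0.
$24112: same outcome either way → loss $0.
$8992.7: truthful gives $0, deviation gives −$6047.2 → loss $6047.2.
$2280.9: same outcome either way → loss $0.
$7508.9: truthful gives $0, deviation gives −$4563.4 → loss $4563.4.
$7061.6: truthful gives $0, deviation gives −$4116.1 → loss $4116.1.
Maximum loss: $9865.2.

$9865.2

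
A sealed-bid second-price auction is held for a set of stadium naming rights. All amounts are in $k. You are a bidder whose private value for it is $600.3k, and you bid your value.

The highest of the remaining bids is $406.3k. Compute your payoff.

$194k

Your bid $600.3k exceeds the highest competing bid $406.3k, so you win.
In a second-price auction the winner pays the second-highest bid, $406.3k.
Payoff = value − price = $600.3k − $406.3k = $194k.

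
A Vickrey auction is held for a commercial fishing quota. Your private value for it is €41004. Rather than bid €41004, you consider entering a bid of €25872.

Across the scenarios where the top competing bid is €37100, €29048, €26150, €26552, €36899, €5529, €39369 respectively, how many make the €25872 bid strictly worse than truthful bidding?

6

The deviation hurts exactly when the highest competing bid lies strictly between €25872 and €41004 — underbidding then forfeits a profitable win.
€37100: inside the interval → strictly worse (loss €3904).
€29048: inside the interval → strictly worse (loss €11956).
€26150: inside the interval → strictly worse (loss €14854).
€26552: inside the interval → strictly worse (loss €14452).
€36899: inside the interval → strictly worse (loss €4105).
€5529: below both → same outcome either way.
€39369: inside the interval → strictly worse (loss €1635).
Count: 6.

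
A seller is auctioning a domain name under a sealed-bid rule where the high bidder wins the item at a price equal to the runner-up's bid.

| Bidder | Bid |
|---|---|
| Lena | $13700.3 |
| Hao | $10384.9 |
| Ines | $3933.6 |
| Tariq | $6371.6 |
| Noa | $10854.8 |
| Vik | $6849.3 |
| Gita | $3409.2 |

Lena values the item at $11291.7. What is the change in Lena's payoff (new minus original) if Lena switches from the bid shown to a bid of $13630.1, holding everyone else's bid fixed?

The highest bid among the other bidders is $10854.8; Lena's bid doesn't change that.
Original bid $13700.3: Lena is highest, pays the top rival bid $10854.8; payoff $11291.7 − $10854.8 = $436.9.
Alternative bid $13630.1: Lena is highest, pays the top rival bid $10854.8; payoff $11291.7 − $10854.8 = $436.9.
Change in payoff = $436.9 − ($436.9) = $0.

$0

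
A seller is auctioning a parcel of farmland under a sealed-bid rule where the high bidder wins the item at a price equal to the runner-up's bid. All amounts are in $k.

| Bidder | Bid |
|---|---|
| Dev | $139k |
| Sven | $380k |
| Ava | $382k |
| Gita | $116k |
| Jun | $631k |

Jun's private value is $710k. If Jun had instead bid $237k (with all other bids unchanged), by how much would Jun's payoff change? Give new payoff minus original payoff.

The highest bid among the other bidders is $382k; Jun's bid doesn't change that.
Original bid $631k: Jun is highest, pays the top rival bid $382k; payoff $710k − $382k = $328k.
Alternative bid $237k: Jun is not highest (top rival bid is $382k); payoff $0k.
Change in payoff = $0k − ($328k) = −$328k.

−$328k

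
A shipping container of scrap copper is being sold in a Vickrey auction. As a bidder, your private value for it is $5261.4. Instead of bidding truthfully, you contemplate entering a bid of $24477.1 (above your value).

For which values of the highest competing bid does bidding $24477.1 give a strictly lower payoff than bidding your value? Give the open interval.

($5261.4, $24477.1)

If the competing bid is below $5261.4, both bids win at the same price — no difference.
If it is above $24477.1, both bids lose — no difference.
If it lies strictly between $5261.4 and $24477.1, bidding your value loses (payoff 0) while bidding $24477.1 wins at a price above your value (payoff negative).
So the deviation strictly hurts on the open interval ($5261.4, $24477.1).
Because the price is fixed by the runner-up's bid, deviating from your value can only change a good outcome into a bad one — never the reverse.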